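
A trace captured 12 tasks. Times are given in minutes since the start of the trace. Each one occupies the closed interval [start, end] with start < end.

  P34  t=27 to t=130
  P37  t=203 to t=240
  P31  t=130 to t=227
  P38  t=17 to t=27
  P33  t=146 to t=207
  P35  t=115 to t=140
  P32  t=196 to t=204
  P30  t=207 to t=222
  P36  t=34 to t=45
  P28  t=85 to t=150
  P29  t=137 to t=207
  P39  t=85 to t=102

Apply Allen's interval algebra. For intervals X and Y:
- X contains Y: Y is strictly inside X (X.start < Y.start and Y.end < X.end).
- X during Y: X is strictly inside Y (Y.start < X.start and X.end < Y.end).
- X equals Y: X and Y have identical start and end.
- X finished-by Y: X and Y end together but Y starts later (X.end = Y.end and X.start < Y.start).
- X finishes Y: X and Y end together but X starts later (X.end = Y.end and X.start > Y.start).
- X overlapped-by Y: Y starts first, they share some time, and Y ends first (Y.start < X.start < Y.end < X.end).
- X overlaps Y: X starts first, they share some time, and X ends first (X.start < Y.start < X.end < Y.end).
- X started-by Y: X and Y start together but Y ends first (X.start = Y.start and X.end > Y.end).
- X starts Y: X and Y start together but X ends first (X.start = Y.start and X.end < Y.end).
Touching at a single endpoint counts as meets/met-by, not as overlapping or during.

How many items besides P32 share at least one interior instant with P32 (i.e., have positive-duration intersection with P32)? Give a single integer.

Target P32 = [t=196, t=204].
P28 [t=85, t=150] → before → no.
P29 [t=137, t=207] → contains → counts.
P30 [t=207, t=222] → after → no.
P31 [t=130, t=227] → contains → counts.
P33 [t=146, t=207] → contains → counts.
P34 [t=27, t=130] → before → no.
P35 [t=115, t=140] → before → no.
P36 [t=34, t=45] → before → no.
P37 [t=203, t=240] → overlapped-by → counts.
P38 [t=17, t=27] → before → no.
P39 [t=85, t=102] → before → no.
Total: 4.

4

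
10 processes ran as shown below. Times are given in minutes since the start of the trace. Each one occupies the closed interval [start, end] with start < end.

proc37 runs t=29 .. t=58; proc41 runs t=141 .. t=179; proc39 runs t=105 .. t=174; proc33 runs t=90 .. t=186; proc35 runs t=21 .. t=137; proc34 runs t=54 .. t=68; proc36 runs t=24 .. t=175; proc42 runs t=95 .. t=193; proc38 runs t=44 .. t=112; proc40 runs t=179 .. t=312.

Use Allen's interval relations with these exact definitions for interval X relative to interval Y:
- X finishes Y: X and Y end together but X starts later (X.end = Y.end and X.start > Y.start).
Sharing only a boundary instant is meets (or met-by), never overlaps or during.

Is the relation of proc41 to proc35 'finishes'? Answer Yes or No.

No

proc41 = [t=141, t=179], proc35 = [t=21, t=137].
Actual relation of proc41 to proc35: after.
Asked whether 'finishes' holds → No.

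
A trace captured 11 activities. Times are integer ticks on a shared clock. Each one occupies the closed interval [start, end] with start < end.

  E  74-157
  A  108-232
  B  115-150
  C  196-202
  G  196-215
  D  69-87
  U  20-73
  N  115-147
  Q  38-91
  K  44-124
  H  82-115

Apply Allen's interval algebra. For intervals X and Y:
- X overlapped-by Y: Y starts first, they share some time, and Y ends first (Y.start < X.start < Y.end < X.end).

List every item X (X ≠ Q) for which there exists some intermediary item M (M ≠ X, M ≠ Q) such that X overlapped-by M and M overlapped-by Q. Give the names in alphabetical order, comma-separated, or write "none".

A, B, E, N

Target Q = [38, 91].
Intermediaries M with M overlapped-by Q: E, H, K.
Via E — items with X overlapped-by E: A.
Via H — items with X overlapped-by H: A.
Via K — items with X overlapped-by K: A, B, E, N.
Union: A, B, E, N.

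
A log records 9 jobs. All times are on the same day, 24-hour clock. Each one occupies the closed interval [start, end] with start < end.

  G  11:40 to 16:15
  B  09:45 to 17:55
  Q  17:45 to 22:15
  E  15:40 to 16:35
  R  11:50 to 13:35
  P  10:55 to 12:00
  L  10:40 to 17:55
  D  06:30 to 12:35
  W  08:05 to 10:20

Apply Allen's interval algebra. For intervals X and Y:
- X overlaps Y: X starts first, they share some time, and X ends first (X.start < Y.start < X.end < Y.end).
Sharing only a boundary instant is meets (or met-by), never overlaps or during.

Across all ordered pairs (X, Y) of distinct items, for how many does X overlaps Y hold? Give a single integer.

Checking all 72 ordered pairs for relation 'overlaps'; matching pairs in alphabetical order:
(B, Q): B overlaps Q ✓
(D, B): D overlaps B ✓
(D, G): D overlaps G ✓
(D, L): D overlaps L ✓
(D, R): D overlaps R ✓
(G, E): G overlaps E ✓
(L, Q): L overlaps Q ✓
(P, G): P overlaps G ✓
(P, R): P overlaps R ✓
(W, B): W overlaps B ✓
Count: 10.

10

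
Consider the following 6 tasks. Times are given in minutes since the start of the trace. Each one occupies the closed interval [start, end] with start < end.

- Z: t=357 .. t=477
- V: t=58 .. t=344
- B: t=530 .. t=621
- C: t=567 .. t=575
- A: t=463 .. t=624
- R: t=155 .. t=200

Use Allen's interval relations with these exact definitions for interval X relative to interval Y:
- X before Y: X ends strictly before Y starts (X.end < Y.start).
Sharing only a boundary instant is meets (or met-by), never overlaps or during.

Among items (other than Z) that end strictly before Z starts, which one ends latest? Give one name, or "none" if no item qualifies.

V

Target Z = [t=357, t=477].
A [t=463, t=624] → overlapped-by → excluded.
B [t=530, t=621] → after → excluded.
C [t=567, t=575] → after → excluded.
R [t=155, t=200] → before → candidate.
V [t=58, t=344] → before → candidate.
Among candidates, latest end is t=344 → V.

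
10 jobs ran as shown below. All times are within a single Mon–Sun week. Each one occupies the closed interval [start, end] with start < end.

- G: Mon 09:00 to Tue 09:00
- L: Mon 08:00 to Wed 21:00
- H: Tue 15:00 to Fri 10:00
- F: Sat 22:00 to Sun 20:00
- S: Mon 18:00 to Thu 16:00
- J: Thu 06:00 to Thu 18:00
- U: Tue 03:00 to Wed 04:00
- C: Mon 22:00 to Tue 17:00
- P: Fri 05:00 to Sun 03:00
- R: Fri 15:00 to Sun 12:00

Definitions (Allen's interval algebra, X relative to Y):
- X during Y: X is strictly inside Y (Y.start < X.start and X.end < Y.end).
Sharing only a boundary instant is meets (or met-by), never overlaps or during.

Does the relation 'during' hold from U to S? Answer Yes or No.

U = [Tue 03:00, Wed 04:00], S = [Mon 18:00, Thu 16:00].
Actual relation of U to S: during.
Asked whether 'during' holds → Yes.

Yes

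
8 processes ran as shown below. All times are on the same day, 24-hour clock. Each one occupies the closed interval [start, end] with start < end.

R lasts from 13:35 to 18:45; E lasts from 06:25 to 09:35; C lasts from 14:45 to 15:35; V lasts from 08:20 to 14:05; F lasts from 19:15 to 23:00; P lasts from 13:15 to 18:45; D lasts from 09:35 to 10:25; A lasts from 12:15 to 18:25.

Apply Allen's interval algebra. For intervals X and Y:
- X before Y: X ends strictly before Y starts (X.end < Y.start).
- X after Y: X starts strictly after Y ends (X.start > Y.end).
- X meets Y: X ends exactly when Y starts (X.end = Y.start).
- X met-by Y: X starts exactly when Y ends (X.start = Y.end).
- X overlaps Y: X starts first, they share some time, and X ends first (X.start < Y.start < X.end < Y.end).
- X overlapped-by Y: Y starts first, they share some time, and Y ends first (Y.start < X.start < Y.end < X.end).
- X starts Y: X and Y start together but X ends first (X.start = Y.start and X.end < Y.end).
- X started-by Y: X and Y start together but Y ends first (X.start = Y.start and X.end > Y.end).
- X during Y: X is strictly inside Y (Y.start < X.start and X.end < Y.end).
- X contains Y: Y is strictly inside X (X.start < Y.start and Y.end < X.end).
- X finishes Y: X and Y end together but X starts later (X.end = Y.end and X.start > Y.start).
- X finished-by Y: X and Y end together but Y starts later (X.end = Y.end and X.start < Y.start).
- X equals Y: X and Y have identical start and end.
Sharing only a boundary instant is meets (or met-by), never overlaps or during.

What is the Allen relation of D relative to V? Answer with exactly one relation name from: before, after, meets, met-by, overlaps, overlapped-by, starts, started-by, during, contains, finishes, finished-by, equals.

during

D = [09:35, 10:25]; V = [08:20, 14:05].
Compare endpoints: D.start > V.start, D.start < V.end, D.end > V.start, D.end < V.end.
That pattern is 'during'.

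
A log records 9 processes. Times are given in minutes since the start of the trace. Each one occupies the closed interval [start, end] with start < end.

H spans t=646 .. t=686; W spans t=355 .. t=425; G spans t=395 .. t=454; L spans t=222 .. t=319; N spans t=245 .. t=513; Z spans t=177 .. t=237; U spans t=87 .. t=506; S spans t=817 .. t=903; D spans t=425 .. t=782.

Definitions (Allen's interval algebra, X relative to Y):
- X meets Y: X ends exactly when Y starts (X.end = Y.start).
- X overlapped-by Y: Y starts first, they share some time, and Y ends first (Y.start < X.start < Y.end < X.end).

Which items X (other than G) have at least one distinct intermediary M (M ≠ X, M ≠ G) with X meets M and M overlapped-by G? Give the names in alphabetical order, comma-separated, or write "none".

Target G = [t=395, t=454].
Intermediaries M with M overlapped-by G: D.
Via D — items with X meets D: W.
Union: W.

W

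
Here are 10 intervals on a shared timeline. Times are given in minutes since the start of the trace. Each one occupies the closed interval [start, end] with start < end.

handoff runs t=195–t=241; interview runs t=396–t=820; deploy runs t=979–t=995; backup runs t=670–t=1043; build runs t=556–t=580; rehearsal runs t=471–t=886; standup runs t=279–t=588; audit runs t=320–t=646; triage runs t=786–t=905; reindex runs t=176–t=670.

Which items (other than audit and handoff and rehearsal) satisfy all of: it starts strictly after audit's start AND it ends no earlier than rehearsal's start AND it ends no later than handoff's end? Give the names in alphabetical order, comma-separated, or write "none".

Conditions: its start is strictly after audit's start (X.start > t=320) AND its end is no earlier than rehearsal's start (X.end >= t=471) AND its end is no later than handoff's end (X.end <= t=241).
backup: start t=670 > t=320? ✓; end t=1043 >= t=471? ✓; end t=1043 <= t=241? ✗ → no.
build: start t=556 > t=320? ✓; end t=580 >= t=471? ✓; end t=580 <= t=241? ✗ → no.
deploy: start t=979 > t=320? ✓; end t=995 >= t=471? ✓; end t=995 <= t=241? ✗ → no.
interview: start t=396 > t=320? ✓; end t=820 >= t=471? ✓; end t=820 <= t=241? ✗ → no.
reindex: start t=176 > t=320? ✗; end t=670 >= t=471? ✓; end t=670 <= t=241? ✗ → no.
standup: start t=279 > t=320? ✗; end t=588 >= t=471? ✓; end t=588 <= t=241? ✗ → no.
triage: start t=786 > t=320? ✓; end t=905 >= t=471? ✓; end t=905 <= t=241? ✗ → no.
Result: none.

none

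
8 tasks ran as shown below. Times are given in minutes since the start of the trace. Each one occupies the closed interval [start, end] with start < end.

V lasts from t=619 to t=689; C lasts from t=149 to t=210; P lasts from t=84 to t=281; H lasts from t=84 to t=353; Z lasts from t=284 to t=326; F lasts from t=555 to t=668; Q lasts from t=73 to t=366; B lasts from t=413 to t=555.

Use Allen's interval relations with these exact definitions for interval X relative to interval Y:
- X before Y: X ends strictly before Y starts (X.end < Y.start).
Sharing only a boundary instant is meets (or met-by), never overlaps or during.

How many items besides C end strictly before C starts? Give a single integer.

0

Target C = [t=149, t=210].
B [t=413, t=555] → after → no.
F [t=555, t=668] → after → no.
H [t=84, t=353] → contains → no.
P [t=84, t=281] → contains → no.
Q [t=73, t=366] → contains → no.
V [t=619, t=689] → after → no.
Z [t=284, t=326] → after → no.
Total: 0.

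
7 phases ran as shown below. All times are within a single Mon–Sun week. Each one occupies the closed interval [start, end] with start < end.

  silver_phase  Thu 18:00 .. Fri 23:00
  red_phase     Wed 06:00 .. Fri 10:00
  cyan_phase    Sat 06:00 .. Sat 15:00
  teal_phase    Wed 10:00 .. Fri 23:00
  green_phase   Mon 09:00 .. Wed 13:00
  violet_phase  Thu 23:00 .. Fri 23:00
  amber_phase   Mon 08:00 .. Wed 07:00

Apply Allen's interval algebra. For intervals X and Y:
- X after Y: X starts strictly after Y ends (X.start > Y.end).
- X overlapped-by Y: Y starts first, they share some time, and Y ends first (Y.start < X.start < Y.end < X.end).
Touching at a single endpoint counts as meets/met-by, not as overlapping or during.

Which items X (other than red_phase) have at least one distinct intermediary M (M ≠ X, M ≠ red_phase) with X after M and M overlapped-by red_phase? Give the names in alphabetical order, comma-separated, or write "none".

Target red_phase = [Wed 06:00, Fri 10:00].
Intermediaries M with M overlapped-by red_phase: silver_phase, teal_phase, violet_phase.
Via silver_phase — items with X after silver_phase: cyan_phase.
Via teal_phase — items with X after teal_phase: cyan_phase.
Via violet_phase — items with X after violet_phase: cyan_phase.
Union: cyan_phase.

cyan_phase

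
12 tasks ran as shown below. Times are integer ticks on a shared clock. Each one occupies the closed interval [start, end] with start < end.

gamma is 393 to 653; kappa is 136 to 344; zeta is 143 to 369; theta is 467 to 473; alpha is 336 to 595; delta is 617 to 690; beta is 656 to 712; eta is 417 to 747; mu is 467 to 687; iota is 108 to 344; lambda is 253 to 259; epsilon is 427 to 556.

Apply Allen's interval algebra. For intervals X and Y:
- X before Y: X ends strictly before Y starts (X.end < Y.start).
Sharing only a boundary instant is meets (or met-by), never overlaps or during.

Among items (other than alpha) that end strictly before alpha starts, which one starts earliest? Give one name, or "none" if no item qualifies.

lambda

Target alpha = [336, 595].
beta [656, 712] → after → excluded.
delta [617, 690] → after → excluded.
epsilon [427, 556] → during → excluded.
eta [417, 747] → overlapped-by → excluded.
gamma [393, 653] → overlapped-by → excluded.
iota [108, 344] → overlaps → excluded.
kappa [136, 344] → overlaps → excluded.
lambda [253, 259] → before → candidate.
mu [467, 687] → overlapped-by → excluded.
theta [467, 473] → during → excluded.
zeta [143, 369] → overlaps → excluded.
Among candidates, earliest start is 253 → lambda.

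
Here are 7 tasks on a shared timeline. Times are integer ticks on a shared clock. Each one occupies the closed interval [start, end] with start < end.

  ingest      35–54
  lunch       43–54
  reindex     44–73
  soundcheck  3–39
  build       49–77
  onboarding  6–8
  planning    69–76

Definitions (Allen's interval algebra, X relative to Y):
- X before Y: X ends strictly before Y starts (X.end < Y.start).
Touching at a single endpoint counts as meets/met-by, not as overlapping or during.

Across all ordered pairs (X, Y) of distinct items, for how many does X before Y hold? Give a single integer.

11

Checking all 42 ordered pairs for relation 'before'; matching pairs in alphabetical order:
(ingest, planning): ingest before planning ✓
(lunch, planning): lunch before planning ✓
(onboarding, build): onboarding before build ✓
(onboarding, ingest): onboarding before ingest ✓
(onboarding, lunch): onboarding before lunch ✓
(onboarding, planning): onboarding before planning ✓
(onboarding, reindex): onboarding before reindex ✓
(soundcheck, build): soundcheck before build ✓
(soundcheck, lunch): soundcheck before lunch ✓
(soundcheck, planning): soundcheck before planning ✓
(soundcheck, reindex): soundcheck before reindex ✓
Count: 11.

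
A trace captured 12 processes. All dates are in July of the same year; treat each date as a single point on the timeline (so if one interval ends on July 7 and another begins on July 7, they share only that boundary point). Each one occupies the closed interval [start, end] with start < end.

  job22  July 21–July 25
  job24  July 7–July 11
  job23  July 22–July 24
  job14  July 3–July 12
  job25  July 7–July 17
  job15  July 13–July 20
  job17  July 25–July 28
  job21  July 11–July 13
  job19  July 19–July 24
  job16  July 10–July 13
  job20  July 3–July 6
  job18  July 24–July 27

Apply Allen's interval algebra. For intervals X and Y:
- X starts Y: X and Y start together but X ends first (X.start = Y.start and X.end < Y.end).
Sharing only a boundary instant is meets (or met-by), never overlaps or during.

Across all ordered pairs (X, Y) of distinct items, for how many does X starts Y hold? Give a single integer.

2

Checking all 132 ordered pairs for relation 'starts'; matching pairs in alphabetical order:
(job20, job14): job20 starts job14 ✓
(job24, job25): job24 starts job25 ✓
Count: 2.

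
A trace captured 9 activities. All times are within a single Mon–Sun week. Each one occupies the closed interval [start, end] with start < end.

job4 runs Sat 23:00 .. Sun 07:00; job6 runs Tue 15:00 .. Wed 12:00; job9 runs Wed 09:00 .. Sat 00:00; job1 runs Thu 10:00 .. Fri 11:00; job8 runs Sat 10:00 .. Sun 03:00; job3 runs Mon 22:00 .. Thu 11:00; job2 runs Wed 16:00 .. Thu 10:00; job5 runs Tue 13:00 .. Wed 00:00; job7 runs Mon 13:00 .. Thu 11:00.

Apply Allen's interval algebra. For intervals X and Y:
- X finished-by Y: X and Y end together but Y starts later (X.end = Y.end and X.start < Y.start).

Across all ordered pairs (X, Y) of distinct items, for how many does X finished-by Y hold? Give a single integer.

1

Checking all 72 ordered pairs for relation 'finished-by'; matching pairs in alphabetical order:
(job7, job3): job7 finished-by job3 ✓
Count: 1.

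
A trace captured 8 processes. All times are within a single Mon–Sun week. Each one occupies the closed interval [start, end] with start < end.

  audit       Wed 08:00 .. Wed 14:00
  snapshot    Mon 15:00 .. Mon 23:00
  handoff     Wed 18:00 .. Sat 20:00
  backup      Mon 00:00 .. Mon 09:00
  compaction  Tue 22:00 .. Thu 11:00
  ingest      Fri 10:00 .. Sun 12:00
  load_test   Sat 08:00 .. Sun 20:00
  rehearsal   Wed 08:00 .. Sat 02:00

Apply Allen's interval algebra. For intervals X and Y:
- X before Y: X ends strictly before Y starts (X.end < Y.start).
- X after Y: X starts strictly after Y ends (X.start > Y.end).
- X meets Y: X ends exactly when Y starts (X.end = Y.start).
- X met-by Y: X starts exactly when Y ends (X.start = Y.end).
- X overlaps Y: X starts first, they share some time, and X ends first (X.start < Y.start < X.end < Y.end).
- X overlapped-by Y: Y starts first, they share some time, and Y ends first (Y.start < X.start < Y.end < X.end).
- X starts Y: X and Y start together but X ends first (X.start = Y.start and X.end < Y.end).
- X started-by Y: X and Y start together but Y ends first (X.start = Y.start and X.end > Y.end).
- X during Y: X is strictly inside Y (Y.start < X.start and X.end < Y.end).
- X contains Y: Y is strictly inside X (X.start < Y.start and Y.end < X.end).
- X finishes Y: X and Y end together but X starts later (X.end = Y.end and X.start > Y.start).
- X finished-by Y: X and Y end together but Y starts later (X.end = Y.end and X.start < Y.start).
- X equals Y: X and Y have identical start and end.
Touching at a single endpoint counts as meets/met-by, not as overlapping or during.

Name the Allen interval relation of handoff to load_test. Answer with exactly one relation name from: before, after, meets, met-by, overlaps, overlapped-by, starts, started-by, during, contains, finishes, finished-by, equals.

overlaps

handoff = [Wed 18:00, Sat 20:00]; load_test = [Sat 08:00, Sun 20:00].
Compare endpoints: handoff.start < load_test.start, handoff.start < load_test.end, handoff.end > load_test.start, handoff.end < load_test.end.
That pattern is 'overlaps'.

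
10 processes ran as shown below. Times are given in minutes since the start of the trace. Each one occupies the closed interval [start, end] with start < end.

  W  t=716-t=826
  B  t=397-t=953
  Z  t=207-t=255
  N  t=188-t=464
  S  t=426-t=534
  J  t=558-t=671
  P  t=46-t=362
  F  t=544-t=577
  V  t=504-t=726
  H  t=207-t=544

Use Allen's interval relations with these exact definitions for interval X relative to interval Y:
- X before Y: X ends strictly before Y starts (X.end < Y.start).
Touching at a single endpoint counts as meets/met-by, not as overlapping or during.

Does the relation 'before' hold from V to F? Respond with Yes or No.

V = [t=504, t=726], F = [t=544, t=577].
Actual relation of V to F: contains.
Asked whether 'before' holds → No.

No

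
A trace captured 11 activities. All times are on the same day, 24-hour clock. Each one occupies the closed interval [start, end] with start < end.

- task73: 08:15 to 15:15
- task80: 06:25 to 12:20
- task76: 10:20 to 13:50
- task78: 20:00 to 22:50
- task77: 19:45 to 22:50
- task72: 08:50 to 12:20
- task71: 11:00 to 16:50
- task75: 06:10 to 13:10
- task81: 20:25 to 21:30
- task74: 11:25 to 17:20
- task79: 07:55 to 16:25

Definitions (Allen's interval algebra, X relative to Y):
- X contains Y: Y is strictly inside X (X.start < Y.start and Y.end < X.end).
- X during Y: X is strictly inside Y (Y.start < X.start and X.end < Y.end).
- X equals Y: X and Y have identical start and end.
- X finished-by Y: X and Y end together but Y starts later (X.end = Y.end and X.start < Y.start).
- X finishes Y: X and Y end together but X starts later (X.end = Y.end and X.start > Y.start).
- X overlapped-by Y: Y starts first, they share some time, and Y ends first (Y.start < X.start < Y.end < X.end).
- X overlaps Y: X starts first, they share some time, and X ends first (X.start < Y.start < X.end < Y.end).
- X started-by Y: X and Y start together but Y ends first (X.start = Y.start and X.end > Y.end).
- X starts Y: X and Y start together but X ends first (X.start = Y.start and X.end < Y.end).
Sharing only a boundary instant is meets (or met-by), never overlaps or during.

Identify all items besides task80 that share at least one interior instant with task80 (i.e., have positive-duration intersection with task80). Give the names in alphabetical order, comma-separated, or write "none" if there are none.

Target task80 = [06:25, 12:20].
task71 [11:00, 16:50] → overlapped-by → yes.
task72 [08:50, 12:20] → finishes → yes.
task73 [08:15, 15:15] → overlapped-by → yes.
task74 [11:25, 17:20] → overlapped-by → yes.
task75 [06:10, 13:10] → contains → yes.
task76 [10:20, 13:50] → overlapped-by → yes.
task77 [19:45, 22:50] → after → no.
task78 [20:00, 22:50] → after → no.
task79 [07:55, 16:25] → overlapped-by → yes.
task81 [20:25, 21:30] → after → no.
Result: task71, task72, task73, task74, task75, task76, task79.

task71, task72, task73, task74, task75, task76, task79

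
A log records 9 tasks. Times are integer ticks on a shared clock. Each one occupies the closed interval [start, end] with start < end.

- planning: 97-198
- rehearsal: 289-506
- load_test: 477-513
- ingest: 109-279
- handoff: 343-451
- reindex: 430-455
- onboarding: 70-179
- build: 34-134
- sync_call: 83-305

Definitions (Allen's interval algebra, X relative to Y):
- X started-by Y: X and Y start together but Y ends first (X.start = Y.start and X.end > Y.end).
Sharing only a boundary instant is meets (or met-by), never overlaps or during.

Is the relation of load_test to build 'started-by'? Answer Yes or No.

No

load_test = [477, 513], build = [34, 134].
Actual relation of load_test to build: after.
Asked whether 'started-by' holds → No.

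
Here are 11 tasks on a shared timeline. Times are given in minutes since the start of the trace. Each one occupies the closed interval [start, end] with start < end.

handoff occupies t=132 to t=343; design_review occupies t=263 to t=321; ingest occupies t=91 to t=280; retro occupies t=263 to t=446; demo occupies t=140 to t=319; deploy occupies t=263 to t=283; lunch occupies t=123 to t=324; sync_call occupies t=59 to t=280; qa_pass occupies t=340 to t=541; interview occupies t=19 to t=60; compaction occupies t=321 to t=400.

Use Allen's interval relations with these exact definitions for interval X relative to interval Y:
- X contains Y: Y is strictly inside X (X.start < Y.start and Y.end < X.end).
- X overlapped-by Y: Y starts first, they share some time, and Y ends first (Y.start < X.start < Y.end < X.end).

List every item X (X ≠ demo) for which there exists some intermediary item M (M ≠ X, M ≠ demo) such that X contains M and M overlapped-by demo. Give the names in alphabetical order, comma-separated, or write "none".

Target demo = [t=140, t=319].
Intermediaries M with M overlapped-by demo: design_review, retro.
Via design_review — items with X contains design_review: handoff, lunch.
Via retro — items with X contains retro: none.
Union: handoff, lunch.

handoff, lunch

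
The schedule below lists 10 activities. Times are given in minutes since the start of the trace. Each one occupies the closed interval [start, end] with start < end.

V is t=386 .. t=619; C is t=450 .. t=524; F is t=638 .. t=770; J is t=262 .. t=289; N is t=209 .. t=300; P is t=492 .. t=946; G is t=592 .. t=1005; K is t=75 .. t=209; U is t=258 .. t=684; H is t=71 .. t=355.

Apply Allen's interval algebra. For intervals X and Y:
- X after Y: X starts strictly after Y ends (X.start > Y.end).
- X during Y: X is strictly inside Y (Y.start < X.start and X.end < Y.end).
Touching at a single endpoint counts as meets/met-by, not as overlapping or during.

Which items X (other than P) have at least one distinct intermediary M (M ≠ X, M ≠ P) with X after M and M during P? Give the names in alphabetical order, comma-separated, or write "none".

Target P = [t=492, t=946].
Intermediaries M with M during P: F.
Via F — items with X after F: none.
Union: none.

none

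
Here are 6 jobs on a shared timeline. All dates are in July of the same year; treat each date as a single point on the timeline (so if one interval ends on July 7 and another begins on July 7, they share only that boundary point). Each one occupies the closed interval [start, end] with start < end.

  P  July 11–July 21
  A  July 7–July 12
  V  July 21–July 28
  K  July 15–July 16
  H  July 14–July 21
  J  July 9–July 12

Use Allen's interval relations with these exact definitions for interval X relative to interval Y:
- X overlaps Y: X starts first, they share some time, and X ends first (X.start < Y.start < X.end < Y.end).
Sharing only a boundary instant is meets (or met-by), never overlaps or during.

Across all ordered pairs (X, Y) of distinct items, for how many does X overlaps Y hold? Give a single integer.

2

Checking all 30 ordered pairs for relation 'overlaps'; matching pairs in alphabetical order:
(A, P): A overlaps P ✓
(J, P): J overlaps P ✓
Count: 2.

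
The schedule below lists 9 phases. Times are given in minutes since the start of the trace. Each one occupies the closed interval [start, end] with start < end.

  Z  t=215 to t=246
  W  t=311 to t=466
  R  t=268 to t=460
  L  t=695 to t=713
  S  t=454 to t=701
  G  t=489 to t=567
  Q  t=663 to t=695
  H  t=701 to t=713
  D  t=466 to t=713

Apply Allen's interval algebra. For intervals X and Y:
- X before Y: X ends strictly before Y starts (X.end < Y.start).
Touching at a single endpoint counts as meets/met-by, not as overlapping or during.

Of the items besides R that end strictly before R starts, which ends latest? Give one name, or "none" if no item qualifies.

Target R = [t=268, t=460].
D [t=466, t=713] → after → excluded.
G [t=489, t=567] → after → excluded.
H [t=701, t=713] → after → excluded.
L [t=695, t=713] → after → excluded.
Q [t=663, t=695] → after → excluded.
S [t=454, t=701] → overlapped-by → excluded.
W [t=311, t=466] → overlapped-by → excluded.
Z [t=215, t=246] → before → candidate.
Among candidates, latest end is t=246 → Z.

Z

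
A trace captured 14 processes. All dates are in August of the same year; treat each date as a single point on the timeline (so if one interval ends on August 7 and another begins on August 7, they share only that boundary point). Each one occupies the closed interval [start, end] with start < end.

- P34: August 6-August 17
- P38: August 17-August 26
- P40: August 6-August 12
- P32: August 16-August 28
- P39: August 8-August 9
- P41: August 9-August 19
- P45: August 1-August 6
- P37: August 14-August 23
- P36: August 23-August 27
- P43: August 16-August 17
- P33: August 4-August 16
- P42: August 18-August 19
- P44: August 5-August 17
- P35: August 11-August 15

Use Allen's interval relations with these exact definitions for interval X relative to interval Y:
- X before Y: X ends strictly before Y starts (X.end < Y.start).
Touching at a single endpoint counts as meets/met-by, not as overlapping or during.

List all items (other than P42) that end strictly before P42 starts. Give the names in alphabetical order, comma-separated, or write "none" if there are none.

P33, P34, P35, P39, P40, P43, P44, P45

Target P42 = [August 18, August 19].
P32 [August 16, August 28] → contains → no.
P33 [August 4, August 16] → before → yes.
P34 [August 6, August 17] → before → yes.
P35 [August 11, August 15] → before → yes.
P36 [August 23, August 27] → after → no.
P37 [August 14, August 23] → contains → no.
P38 [August 17, August 26] → contains → no.
P39 [August 8, August 9] → before → yes.
P40 [August 6, August 12] → before → yes.
P41 [August 9, August 19] → finished-by → no.
P43 [August 16, August 17] → before → yes.
P44 [August 5, August 17] → before → yes.
P45 [August 1, August 6] → before → yes.
Result: P33, P34, P35, P39, P40, P43, P44, P45.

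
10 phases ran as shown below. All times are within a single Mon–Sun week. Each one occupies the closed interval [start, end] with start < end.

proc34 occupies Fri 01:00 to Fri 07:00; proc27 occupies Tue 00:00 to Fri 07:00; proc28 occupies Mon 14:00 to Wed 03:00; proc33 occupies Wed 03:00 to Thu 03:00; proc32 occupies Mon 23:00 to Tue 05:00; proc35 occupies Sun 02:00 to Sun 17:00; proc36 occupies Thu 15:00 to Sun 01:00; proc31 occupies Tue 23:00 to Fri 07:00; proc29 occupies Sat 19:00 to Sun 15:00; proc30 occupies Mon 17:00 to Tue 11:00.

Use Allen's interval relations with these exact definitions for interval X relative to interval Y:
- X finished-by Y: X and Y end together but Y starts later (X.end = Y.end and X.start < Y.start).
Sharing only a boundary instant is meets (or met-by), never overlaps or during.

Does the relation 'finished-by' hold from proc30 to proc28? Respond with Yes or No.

proc30 = [Mon 17:00, Tue 11:00], proc28 = [Mon 14:00, Wed 03:00].
Actual relation of proc30 to proc28: during.
Asked whether 'finished-by' holds → No.

No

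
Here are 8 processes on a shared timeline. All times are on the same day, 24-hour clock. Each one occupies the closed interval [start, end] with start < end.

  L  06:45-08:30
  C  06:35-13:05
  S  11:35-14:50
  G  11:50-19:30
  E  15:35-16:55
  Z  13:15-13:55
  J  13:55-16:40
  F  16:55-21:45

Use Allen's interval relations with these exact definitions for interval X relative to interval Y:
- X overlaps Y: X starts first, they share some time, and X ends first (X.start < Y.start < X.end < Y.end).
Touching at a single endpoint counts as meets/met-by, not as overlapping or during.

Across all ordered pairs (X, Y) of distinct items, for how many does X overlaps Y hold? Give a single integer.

6

Checking all 56 ordered pairs for relation 'overlaps'; matching pairs in alphabetical order:
(C, G): C overlaps G ✓
(C, S): C overlaps S ✓
(G, F): G overlaps F ✓
(J, E): J overlaps E ✓
(S, G): S overlaps G ✓
(S, J): S overlaps J ✓
Count: 6.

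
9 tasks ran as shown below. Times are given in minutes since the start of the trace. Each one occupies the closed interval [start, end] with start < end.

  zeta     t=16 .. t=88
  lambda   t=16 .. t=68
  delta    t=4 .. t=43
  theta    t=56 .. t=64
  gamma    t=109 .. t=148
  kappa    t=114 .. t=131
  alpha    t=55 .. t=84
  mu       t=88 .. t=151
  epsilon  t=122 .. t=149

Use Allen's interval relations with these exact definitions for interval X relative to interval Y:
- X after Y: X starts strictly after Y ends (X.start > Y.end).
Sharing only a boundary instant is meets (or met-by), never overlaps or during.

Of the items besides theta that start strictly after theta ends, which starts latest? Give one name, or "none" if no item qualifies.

epsilon

Target theta = [t=56, t=64].
alpha [t=55, t=84] → contains → excluded.
delta [t=4, t=43] → before → excluded.
epsilon [t=122, t=149] → after → candidate.
gamma [t=109, t=148] → after → candidate.
kappa [t=114, t=131] → after → candidate.
lambda [t=16, t=68] → contains → excluded.
mu [t=88, t=151] → after → candidate.
zeta [t=16, t=88] → contains → excluded.
Among candidates, latest start is t=122 → epsilon.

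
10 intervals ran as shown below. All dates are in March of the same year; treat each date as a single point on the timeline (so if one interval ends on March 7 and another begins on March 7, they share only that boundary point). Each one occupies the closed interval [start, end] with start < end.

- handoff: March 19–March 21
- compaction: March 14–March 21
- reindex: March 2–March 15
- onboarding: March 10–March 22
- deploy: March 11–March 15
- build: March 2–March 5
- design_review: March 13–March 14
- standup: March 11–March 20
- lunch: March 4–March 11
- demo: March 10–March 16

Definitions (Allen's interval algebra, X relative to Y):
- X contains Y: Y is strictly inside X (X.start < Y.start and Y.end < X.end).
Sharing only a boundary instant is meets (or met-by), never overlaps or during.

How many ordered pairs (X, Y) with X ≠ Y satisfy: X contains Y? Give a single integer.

11

Checking all 90 ordered pairs for relation 'contains'; matching pairs in alphabetical order:
(demo, deploy): demo contains deploy ✓
(demo, design_review): demo contains design_review ✓
(deploy, design_review): deploy contains design_review ✓
(onboarding, compaction): onboarding contains compaction ✓
(onboarding, deploy): onboarding contains deploy ✓
(onboarding, design_review): onboarding contains design_review ✓
(onboarding, handoff): onboarding contains handoff ✓
(onboarding, standup): onboarding contains standup ✓
(reindex, design_review): reindex contains design_review ✓
(reindex, lunch): reindex contains lunch ✓
(standup, design_review): standup contains design_review ✓
Count: 11.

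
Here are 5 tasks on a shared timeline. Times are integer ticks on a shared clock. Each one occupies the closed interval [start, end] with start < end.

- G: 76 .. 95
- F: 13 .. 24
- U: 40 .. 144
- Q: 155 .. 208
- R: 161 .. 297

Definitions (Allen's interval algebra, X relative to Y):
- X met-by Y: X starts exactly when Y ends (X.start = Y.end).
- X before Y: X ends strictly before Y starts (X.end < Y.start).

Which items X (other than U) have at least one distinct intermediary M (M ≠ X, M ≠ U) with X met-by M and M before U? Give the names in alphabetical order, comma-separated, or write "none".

none

Target U = [40, 144].
Intermediaries M with M before U: F.
Via F — items with X met-by F: none.
Union: none.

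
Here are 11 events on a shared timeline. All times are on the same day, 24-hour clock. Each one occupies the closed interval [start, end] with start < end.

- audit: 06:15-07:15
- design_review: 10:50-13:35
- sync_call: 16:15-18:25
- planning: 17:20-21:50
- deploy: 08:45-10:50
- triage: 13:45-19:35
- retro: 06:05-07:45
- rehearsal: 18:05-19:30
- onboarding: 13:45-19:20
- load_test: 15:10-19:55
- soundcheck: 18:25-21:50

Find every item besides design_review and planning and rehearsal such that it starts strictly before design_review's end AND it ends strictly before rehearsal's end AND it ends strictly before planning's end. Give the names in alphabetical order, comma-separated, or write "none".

Conditions: its start is strictly before design_review's end (X.start < 13:35) AND its end is strictly before rehearsal's end (X.end < 19:30) AND its end is strictly before planning's end (X.end < 21:50).
audit: start 06:15 < 13:35? ✓; end 07:15 < 19:30? ✓; end 07:15 < 21:50? ✓ → yes.
deploy: start 08:45 < 13:35? ✓; end 10:50 < 19:30? ✓; end 10:50 < 21:50? ✓ → yes.
load_test: start 15:10 < 13:35? ✗; end 19:55 < 19:30? ✗; end 19:55 < 21:50? ✓ → no.
onboarding: start 13:45 < 13:35? ✗; end 19:20 < 19:30? ✓; end 19:20 < 21:50? ✓ → no.
retro: start 06:05 < 13:35? ✓; end 07:45 < 19:30? ✓; end 07:45 < 21:50? ✓ → yes.
soundcheck: start 18:25 < 13:35? ✗; end 21:50 < 19:30? ✗; end 21:50 < 21:50? ✗ → no.
sync_call: start 16:15 < 13:35? ✗; end 18:25 < 19:30? ✓; end 18:25 < 21:50? ✓ → no.
triage: start 13:45 < 13:35? ✗; end 19:35 < 19:30? ✗; end 19:35 < 21:50? ✓ → no.
Result: audit, deploy, retro.

audit, deploy, retro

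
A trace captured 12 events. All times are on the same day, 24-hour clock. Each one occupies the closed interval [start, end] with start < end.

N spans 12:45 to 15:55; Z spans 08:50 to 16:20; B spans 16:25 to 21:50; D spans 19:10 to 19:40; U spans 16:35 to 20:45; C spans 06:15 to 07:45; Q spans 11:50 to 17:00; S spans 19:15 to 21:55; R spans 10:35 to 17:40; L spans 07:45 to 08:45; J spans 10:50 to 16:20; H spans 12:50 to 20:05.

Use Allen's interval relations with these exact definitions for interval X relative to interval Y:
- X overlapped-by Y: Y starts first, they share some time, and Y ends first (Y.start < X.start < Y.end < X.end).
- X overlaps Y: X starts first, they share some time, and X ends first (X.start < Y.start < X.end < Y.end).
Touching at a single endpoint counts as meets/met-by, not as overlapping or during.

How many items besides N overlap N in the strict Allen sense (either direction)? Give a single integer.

Target N = [12:45, 15:55].
B [16:25, 21:50] → after → no.
C [06:15, 07:45] → before → no.
D [19:10, 19:40] → after → no.
H [12:50, 20:05] → overlapped-by → counts.
J [10:50, 16:20] → contains → no.
L [07:45, 08:45] → before → no.
Q [11:50, 17:00] → contains → no.
R [10:35, 17:40] → contains → no.
S [19:15, 21:55] → after → no.
U [16:35, 20:45] → after → no.
Z [08:50, 16:20] → contains → no.
Total: 1.

1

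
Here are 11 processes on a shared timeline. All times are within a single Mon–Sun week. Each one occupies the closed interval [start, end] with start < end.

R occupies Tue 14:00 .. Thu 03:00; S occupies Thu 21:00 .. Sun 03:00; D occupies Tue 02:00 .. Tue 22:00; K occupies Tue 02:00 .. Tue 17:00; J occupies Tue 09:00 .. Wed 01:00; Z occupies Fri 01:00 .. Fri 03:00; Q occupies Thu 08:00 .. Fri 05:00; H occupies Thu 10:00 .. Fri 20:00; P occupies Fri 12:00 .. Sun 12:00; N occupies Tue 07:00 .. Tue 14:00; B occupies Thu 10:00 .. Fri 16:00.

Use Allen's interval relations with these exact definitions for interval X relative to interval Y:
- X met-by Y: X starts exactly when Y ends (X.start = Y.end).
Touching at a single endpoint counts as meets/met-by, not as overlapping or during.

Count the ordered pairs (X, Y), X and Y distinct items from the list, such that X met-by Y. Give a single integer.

1

Checking all 110 ordered pairs for relation 'met-by'; matching pairs in alphabetical order:
(R, N): R met-by N ✓
Count: 1.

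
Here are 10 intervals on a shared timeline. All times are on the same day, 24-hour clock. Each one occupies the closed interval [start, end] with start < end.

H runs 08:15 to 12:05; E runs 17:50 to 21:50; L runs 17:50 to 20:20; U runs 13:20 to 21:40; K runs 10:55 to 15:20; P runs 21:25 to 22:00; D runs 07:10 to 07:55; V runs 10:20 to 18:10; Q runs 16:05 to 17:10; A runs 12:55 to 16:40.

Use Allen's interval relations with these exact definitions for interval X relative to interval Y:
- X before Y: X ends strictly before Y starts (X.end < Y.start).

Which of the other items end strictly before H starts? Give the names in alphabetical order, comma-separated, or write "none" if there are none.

D

Target H = [08:15, 12:05].
A [12:55, 16:40] → after → no.
D [07:10, 07:55] → before → yes.
E [17:50, 21:50] → after → no.
K [10:55, 15:20] → overlapped-by → no.
L [17:50, 20:20] → after → no.
P [21:25, 22:00] → after → no.
Q [16:05, 17:10] → after → no.
U [13:20, 21:40] → after → no.
V [10:20, 18:10] → overlapped-by → no.
Result: D.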